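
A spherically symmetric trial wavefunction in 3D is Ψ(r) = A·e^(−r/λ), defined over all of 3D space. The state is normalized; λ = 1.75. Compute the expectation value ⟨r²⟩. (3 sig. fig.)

⟨r^2⟩ ≈ 9.19

By definition ⟨r²⟩ = ∫ r^2 |Ψ(r)|² 4πr² dr.
The ratio of the moment integral to the normalization integral gives ⟨r²⟩ = 3·λ^2.
Putting λ = 1.75 gives 9.188.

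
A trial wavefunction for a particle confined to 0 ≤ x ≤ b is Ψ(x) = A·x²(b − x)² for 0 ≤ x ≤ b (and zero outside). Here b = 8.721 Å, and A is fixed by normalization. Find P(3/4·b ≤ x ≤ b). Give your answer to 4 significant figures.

P ≈ 0.04893

P = ∫_{3/4·b}^{b} |Ψ(x)|² dx.
The normalization integral ∫|Ψ|²dx over the whole domain equals b^9/630·A², and A² cancels in the ratio.
Substituting u = x/b, A² and the length scale cancel in the ratio: P = ∫_{3/4}^{1} u^4·(1 - u)^4 du / ∫_{0}^{1} u^4·(1 - u)^4 du.
With ∫ u^4·(1 - u)^4 du = u^5·(70·u^4 - 315·u^3 + 540·u^2 - 420·u + 126)/630 + C, the region integral is ≈ 0.0000776624 and the full one is 1/630.
The result is P = 0.048927.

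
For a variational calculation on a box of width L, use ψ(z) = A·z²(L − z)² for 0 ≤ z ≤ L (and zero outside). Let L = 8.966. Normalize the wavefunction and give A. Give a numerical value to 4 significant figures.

The normalization condition is ∫|ψ|² dz = 1 from 0 to L.
Expanding the polynomial and integrating term by term, carrying out the integral gives A² · L^9/630.
Setting this equal to 1 gives A² = 1/(L^9/630).
Substituting L = 8.966 gives A² = 0.0000016825, so A = 0.0012971.

A ≈ 0.001297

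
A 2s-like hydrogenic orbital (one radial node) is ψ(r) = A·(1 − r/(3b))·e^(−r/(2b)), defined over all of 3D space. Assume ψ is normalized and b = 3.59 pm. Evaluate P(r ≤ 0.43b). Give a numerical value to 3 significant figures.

P ≈ 0.0232

P = ∫ |ψ|² 4πr² dr over r ≤ 0.43b.
Normalization gives A² = 1/(8·π·b^3/3).
In terms of u = r/b (A², 4π and the length scale all cancel between numerator and denominator), P = [∫_{0}^{0.43} u^2·(1 - u/3)^2·e^(-u) du] / [∫_{0}^{∞} u^2·(1 - u/3)^2·e^(-u) du].
With ∫ u^2·(1 - u/3)^2·e^(-u) du = (-u^4 + 2·u^3 - 3·u^2 - 6·u - 6)·e^(-u)/9 + C, the region integral is ≈ 0.015444 and the full one is 2/3.
The region integral divided by the full integral gives P = 0.02317.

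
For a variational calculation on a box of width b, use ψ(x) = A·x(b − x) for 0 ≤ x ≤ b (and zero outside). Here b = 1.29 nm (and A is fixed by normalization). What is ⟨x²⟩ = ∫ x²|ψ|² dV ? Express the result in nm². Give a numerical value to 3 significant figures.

⟨x²⟩ = ∫ x^2 |ψ|² dx over the full domain.
Expanding the polynomial and integrating term by term, evaluating both integrals, ⟨x²⟩ = 2·b^2/7.
With b = 1.29, ⟨x^2⟩ = 0.4755.

⟨x^2⟩ ≈ 0.475 nm^2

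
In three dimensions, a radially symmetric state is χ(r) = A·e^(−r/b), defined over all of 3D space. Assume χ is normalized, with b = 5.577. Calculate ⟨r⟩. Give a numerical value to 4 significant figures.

⟨r⟩ = ∫ r |χ|² 4πr² dr over the full domain.
Since the A² factors cancel between numerator and denominator, ⟨r⟩ = 3·b/2.
With b = 5.577, ⟨r⟩ = 8.3655.

⟨r⟩ ≈ 8.366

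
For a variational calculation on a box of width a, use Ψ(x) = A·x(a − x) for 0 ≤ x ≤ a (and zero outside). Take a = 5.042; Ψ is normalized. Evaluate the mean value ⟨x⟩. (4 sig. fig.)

⟨x⟩ = ∫ x |Ψ|² dx over the full domain.
Expanding the polynomial and integrating term by term, evaluating both integrals, ⟨x⟩ = a/2.
Putting a = 5.042 gives 2.5210.

⟨x⟩ ≈ 2.521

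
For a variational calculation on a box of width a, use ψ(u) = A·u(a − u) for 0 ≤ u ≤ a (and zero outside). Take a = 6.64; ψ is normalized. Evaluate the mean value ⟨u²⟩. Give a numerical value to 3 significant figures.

⟨u^2⟩ ≈ 12.6

⟨u²⟩ = ∫ u^2 |ψ|² du over the full domain.
The ratio of the moment integral to the normalization integral gives ⟨u²⟩ = 2·a^2/7.
Putting a = 6.64 gives 12.60.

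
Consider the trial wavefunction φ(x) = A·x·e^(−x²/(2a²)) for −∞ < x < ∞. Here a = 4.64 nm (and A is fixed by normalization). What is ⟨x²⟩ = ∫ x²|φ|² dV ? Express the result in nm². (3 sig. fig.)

⟨x²⟩ = ∫ x^2 |φ|² dx over the full domain.
Using the Gaussian integral ∫_{−∞}^{∞} e^(−αx²) dx = √(π/α), since the A² factors cancel between numerator and denominator, ⟨x²⟩ = 3·a^2/2.
Putting a = 4.64 gives 32.29.

⟨x^2⟩ ≈ 32.3 nm^2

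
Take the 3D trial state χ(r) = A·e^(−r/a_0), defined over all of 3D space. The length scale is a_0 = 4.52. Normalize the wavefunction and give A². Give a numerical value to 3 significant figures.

We need A² ∫|f|² 4πr² dr = 1, taking the integral from 0 to ∞.
∫|χ|² 4πr² dr = A²·(π·a_0^3).
So A² = (π·a_0^3)^(−1).
Plugging in a_0 = 4.52 yields A = 0.05871.

A^2 ≈ 0.00345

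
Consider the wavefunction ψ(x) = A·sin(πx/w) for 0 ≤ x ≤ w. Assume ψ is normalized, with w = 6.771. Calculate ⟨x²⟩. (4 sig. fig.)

The expectation value is the |ψ|²-weighted average of x^2: ∫ x^2|ψ|² dx.
The ratio of the moment integral to the normalization integral gives ⟨x²⟩ = -w^2/(2·π^2) + w^2/3.
With w = 6.771, ⟨x^2⟩ = 12.960.

⟨x^2⟩ ≈ 12.96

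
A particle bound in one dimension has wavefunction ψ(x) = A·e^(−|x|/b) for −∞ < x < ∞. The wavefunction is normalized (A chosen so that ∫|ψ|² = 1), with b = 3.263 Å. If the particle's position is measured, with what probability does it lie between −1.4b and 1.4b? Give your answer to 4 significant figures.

|ψ|² is the probability density, so P = ∫_{−1.4b}^{1.4b} |ψ|² dx.
The normalization integral ∫|ψ|²dx over the whole domain equals b·A², and A² cancels in the ratio.
By symmetry take twice the x ≥ 0 contribution in numerator and denominator; the 2's cancel. Let u = x/b; then A² and the length scale cancel, so P = ∫_{0}^{1.4} e^(-2·u) du ÷ ∫_{0}^{∞} e^(-2·u) du.
An antiderivative of e^(-2·u) is -e^(-2·u)/2; evaluating from 0 to 1.4 gives 1/2 - e^(-14/5)/2, while the full integral is 1/2.
Taking the ratio, P = 0.93919.

P ≈ 0.9392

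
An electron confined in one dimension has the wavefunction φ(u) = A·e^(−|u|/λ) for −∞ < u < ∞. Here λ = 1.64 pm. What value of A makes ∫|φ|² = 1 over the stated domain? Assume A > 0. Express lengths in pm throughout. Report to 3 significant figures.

Require ∫ |φ|² du = 1 over the whole domain.
Recall ∫₀^∞ u^m e^(−u/β) du = m!·β^(m+1), the integral (without the A² prefactor) comes out to λ.
Plugging in λ = 1.64 yields A = 0.7809.

A ≈ 0.781 pm^(-1/2)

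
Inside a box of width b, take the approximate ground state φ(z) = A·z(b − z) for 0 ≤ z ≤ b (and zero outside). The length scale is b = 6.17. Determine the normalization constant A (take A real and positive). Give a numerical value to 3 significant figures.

Require ∫ |φ|² dz = 1 over the whole domain.
Expanding the polynomial and integrating term by term, the integral (without the A² prefactor) comes out to b^5/30.
So A² = (b^5/30)^(−1).
With b = 6.17: A² = 0.003355 and A = 0.05792.

A ≈ 0.0579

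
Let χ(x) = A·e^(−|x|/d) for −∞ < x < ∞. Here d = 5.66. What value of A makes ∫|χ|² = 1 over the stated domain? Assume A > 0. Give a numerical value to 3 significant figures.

The normalization condition is ∫|χ|² dx = 1 from −∞ to ∞.
With χ = A·e^(−|x|/d), the integral evaluates to A²·[d].
Setting this equal to 1 gives A² = 1/(d).
Substituting d = 5.66 gives A² = 0.1767, so A = 0.4203.

A ≈ 0.420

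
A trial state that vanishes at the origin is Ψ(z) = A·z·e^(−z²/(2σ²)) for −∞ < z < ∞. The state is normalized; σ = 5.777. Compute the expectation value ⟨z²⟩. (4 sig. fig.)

⟨z^2⟩ ≈ 50.06

⟨z²⟩ = ∫ z^2 |Ψ|² dz over the full domain.
Differentiating ∫e^(−αz²) dz = √(π/α) under α to get the higher moments, the ratio of the moment integral to the normalization integral gives ⟨z²⟩ = 3·σ^2/2.
With σ = 5.777, ⟨z^2⟩ = 50.061.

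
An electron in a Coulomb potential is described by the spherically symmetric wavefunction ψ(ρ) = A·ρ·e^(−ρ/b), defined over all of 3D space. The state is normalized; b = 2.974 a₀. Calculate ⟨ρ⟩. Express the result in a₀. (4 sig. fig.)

By definition ⟨ρ⟩ = ∫ ρ |ψ(ρ)|² 4πρ² dρ.
Using ∫₀^∞ ρⁿ e^(−αρ) dρ = n!/αⁿ⁺¹, the ratio of the moment integral to the normalization integral gives ⟨ρ⟩ = 5·b/2.
With b = 2.974, ⟨ρ⟩ = 7.4350.

⟨ρ⟩ ≈ 7.435 a₀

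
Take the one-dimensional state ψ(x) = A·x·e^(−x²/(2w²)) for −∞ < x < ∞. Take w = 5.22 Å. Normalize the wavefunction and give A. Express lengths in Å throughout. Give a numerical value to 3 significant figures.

A ≈ 0.0891 Å^(-3/2)

We need A² ∫|f|² dx = 1, taking the integral from −∞ to ∞.
Using the Gaussian integral ∫_{−∞}^{∞} e^(−αx²) dx = √(π/α), carrying out the integral gives A² · √(π)·w^3/2.
So A² = (√(π)·w^3/2)^(−1).
Plugging in w = 5.22 yields A = 0.08907.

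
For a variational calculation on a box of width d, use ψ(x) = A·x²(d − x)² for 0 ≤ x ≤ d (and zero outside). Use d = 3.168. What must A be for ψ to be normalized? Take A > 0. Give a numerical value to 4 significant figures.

Require ∫ |ψ|² dx = 1 over the whole domain.
Expanding the polynomial and integrating term by term, ∫|ψ|² dx = A²·(d^9/630).
Hence A² = 1/[d^9/630].
Plugging in d = 3.168 yields A = 0.14000.

A ≈ 0.1400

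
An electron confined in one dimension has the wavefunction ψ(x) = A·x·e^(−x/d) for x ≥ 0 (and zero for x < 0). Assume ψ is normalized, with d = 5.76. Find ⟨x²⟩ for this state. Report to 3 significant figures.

⟨x^2⟩ ≈ 99.5

By definition ⟨x²⟩ = ∫ x^2 |ψ(x)|² dx.
With ∫₀^∞ x^4 e^(−αx) dx = 4!/α^5, the ratio of the moment integral to the normalization integral gives ⟨x²⟩ = 3·d^2.
With d = 5.76, ⟨x^2⟩ = 99.53.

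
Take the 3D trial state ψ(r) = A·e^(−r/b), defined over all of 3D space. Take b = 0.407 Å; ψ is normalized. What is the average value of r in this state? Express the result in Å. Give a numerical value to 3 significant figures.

⟨r⟩ = ∫ r |ψ|² 4πr² dr over the full domain.
Using ∫₀^∞ rⁿ e^(−αr) dr = n!/αⁿ⁺¹, the ratio of the moment integral to the normalization integral gives ⟨r⟩ = 3·b/2.
With b = 0.407, ⟨r⟩ = 0.6105.

⟨r⟩ ≈ 0.611 Å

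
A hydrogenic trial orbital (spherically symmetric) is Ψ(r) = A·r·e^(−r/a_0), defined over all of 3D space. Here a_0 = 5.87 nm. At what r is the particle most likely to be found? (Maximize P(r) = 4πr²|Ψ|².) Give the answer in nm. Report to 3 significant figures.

The maximum of P(r) = 4πr²|Ψ|² occurs where its derivative vanishes.
Solving yields r = 2·a_0.
With a_0 = 5.87, the most probable radial distance is 11.74 nm.

r ≈ 11.7 nm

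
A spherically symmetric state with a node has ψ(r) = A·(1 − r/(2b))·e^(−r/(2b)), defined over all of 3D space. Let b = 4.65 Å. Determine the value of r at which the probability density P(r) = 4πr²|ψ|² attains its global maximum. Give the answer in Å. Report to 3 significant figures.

Set d/dr [P(r) = 4πr²|ψ|²] = 0 and solve for r > 0.
This gives r = b·(√(5) + 3).
With b = 4.65, the most probable radial distance is 24.35 Å.

r ≈ 24.3 Å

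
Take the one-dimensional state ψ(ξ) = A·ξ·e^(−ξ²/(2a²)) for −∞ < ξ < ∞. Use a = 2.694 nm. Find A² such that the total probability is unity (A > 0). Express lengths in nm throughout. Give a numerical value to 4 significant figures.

We need A² ∫|f|² dξ = 1, taking the integral from −∞ to ∞.
Differentiating ∫e^(−αξ²) dξ = √(π/α) under α to get the higher moments, ∫|ψ|² dξ = A²·(√(π)·a^3/2).
So A² = (√(π)·a^3/2)^(−1).
Plugging in a = 2.694 yields A = 0.24023.

A^2 ≈ 0.05771 nm^(-3)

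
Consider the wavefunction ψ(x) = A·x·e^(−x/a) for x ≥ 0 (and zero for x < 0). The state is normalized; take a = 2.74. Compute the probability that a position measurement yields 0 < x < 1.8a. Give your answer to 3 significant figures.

P ≈ 0.697

P = ∫_{0}^{1.8a} |ψ(x)|² dx.
With A² fixed by ∫|ψ|² = 1, i.e. A² = (a^3/4)^(−1), substitute and integrate.
In terms of u = x/a (A² and the length scale cancel between numerator and denominator), P = [∫_{0}^{1.8} u^2·e^(-2·u) du] / [∫_{0}^{∞} u^2·e^(-2·u) du].
An antiderivative of u^2·e^(-2·u) is -(2·u^2 + 2·u + 1)·e^(-2·u)/4; evaluating from 0 to 1.8 gives 1/4 - 277·e^(-18/5)/100, while the full integral is 1/4.
Taking the ratio, P = 0.6973.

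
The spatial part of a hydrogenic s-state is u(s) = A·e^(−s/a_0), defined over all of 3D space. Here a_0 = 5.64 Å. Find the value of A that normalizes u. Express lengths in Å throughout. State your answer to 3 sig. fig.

A ≈ 0.0421 Å^(-3/2)

We need A² ∫|f|² 4πs² ds = 1, taking the integral from 0 to ∞.
The integral (without the A² prefactor) comes out to π·a_0^3.
Hence A² = 1/[π·a_0^3].
With a_0 = 5.64: A² = 0.001774 and A = 0.04212.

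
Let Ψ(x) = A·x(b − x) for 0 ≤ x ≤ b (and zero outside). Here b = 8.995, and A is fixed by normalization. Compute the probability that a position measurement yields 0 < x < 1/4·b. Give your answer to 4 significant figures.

P ≈ 0.1035

|Ψ|² is the probability density, so P = ∫_{0}^{1/4·b} |Ψ|² dx.
Since A² = 1/(b^5/30), this is the region integral divided by the full normalization integral.
In terms of u = x/b (A² and the length scale cancel between numerator and denominator), P = [∫_{0}^{1/4} u^2·(1 - u)^2 du] / [∫_{0}^{1} u^2·(1 - u)^2 du].
With ∫ u^2·(1 - u)^2 du = u^3·(6·u^2 - 15·u + 10)/30 + C, the region integral is ≈ 0.00345052 and the full one is 1/30.
Evaluating gives P = 53/512.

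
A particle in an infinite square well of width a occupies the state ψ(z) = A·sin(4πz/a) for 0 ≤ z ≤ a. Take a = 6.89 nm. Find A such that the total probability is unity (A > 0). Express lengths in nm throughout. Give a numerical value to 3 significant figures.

Normalization requires ∫|ψ|² dz = 1, integrated from 0 to a.
With ∫₀^a sin²(nπz/a) dz = a/2, carrying out the integral gives A² · a/2.
Hence A² = 1/[a/2].
Plugging in a = 6.89 yields A = 0.5388.

A ≈ 0.539 nm^(-1/2)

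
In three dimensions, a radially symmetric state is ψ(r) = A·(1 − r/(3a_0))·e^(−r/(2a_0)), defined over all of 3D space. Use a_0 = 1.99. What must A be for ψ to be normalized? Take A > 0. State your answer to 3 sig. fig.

A ≈ 0.123

Normalization requires ∫|ψ|² 4πr² dr = 1, integrated from 0 to ∞.
Recall ∫₀^∞ r^m e^(−r/β) dr = m!·β^(m+1), the integral (without the A² prefactor) comes out to 8·π·a_0^3/3.
Substituting a_0 = 1.99 gives A² = 0.01515, so A = 0.1231.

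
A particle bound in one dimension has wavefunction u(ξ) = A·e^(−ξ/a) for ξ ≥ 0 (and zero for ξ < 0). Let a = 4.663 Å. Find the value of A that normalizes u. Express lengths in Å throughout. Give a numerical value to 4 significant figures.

A ≈ 0.6549 Å^(-1/2)

Normalization requires ∫|u|² dξ = 1, integrated from 0 to ∞.
∫|u|² dξ = A²·(a/2).
So A² = (a/2)^(−1).
Plugging in a = 4.663 yields A = 0.65491.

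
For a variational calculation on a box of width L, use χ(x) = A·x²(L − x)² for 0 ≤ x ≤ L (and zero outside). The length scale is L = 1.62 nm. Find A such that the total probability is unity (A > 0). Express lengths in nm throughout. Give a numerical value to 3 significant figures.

We need A² ∫|f|² dx = 1, taking the integral from 0 to L.
The integral (without the A² prefactor) comes out to L^9/630.
Setting this equal to 1 gives A² = 1/(L^9/630).
With L = 1.62: A² = 8.198 and A = 2.863.

A ≈ 2.86 nm^(-9/2)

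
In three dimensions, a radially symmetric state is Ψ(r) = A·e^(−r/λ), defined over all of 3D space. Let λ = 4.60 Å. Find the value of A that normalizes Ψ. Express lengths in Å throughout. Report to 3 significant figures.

We need A² ∫|f|² 4πr² dr = 1, taking the integral from 0 to ∞.
The angular integral contributes 4π, leaving ∫₀^∞ r²|Ψ|² dr.
∫|Ψ|² 4πr² dr = A²·(π·λ^3).
Substituting λ = 4.60 gives A² = 0.003270, so A = 0.05719.

A ≈ 0.0572 Å^(-3/2)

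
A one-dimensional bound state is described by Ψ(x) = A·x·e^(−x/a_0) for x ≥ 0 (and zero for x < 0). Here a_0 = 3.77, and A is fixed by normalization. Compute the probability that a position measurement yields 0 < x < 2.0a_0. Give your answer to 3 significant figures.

P = ∫_{0}^{2.0a_0} |Ψ(x)|² dx.
Since A² = 1/(a_0^3/4), this is the region integral divided by the full normalization integral.
Let u = x/a_0; then A² and the length scale cancel, so P = ∫_{0}^{2.0} u^2·e^(-2·u) du ÷ ∫_{0}^{∞} u^2·e^(-2·u) du.
With ∫ u^2·e^(-2·u) du = -(2·u^2 + 2·u + 1)·e^(-2·u)/4 + C, the region integral is 1/4 - 13·e^(-4)/4 and the full one is 1/4.
Taking the ratio, P = 0.7619.

P ≈ 0.762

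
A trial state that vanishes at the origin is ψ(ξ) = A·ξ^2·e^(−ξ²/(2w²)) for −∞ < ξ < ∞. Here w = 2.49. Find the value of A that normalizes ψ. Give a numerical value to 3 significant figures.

A ≈ 0.0887

Normalization requires ∫|ψ|² dξ = 1, integrated from −∞ to ∞.
Differentiating ∫e^(−αξ²) dξ = √(π/α) under α to get the higher moments, ∫|ψ|² dξ = A²·(3·√(π)·w^5/4).
Substituting w = 2.49 gives A² = 0.007859, so A = 0.08865.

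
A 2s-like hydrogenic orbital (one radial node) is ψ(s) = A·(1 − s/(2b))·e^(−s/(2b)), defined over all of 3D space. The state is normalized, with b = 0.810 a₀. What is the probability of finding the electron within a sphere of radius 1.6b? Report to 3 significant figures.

With dV = 4πs²ds, the probability is ∫|ψ|² dV over s ≤ 1.6b.
Normalization gives A² = 1/(8·π·b^3).
In terms of u = s/b (A², 4π and the length scale all cancel between numerator and denominator), P = [∫_{0}^{1.6} u^2·(1 - u/2)^2·e^(-u) du] / [∫_{0}^{∞} u^2·(1 - u/2)^2·e^(-u) du].
With ∫ u^2·(1 - u/2)^2·e^(-u) du = -(u^4/4 + u^2 + 2·u + 2)·e^(-u) + C, the region integral is 2 - 5874·e^(-8/5)/625 and the full one is 2.
The region integral divided by the full integral gives P = 0.05125.

P ≈ 0.0512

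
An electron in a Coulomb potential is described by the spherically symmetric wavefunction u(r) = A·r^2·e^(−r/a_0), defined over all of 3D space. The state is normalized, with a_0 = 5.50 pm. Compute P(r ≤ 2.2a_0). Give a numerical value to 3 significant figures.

P ≈ 0.156

With dV = 4πr²dr, the probability is ∫|u|² dV over r ≤ 2.2a_0.
A² is fixed by ∫₀^∞ 4πr²|u|² dr = 1, i.e. A² = (45·π·a_0^7/2)^(−1).
Let t = r/a_0; then A², 4π and the length scale all cancel, so P = ∫_{0}^{2.2} t^6·e^(-2·t) dt ÷ ∫_{0}^{∞} t^6·e^(-2·t) dt.
With ∫ t^6·e^(-2·t) dt = -(4·t^6 + 12·t^5 + 30·t^4 + 60·t^3 + 90·t^2 + 90·t + 45)·e^(-2·t)/8 + C, the region integral is ≈ 0.87950 and the full one is 45/8.
Taking the ratio yields P = 0.1564.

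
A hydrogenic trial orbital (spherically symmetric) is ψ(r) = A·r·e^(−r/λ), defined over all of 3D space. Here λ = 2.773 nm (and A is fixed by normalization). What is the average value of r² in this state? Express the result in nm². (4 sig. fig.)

The expectation value is the |ψ|²-weighted average of r^2: ∫ r^2|ψ|² 4πr² dr.
Using ∫₀^∞ rⁿ e^(−αr) dr = n!/αⁿ⁺¹, the ratio of the moment integral to the normalization integral gives ⟨r²⟩ = 15·λ^2/2.
Putting λ = 2.773 gives 57.671.

⟨r^2⟩ ≈ 57.67 nm^2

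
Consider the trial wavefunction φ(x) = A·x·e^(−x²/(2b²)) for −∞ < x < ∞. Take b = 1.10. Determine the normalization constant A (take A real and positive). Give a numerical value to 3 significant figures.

We need A² ∫|f|² dx = 1, taking the integral from −∞ to ∞.
Carrying out the integral gives A² · √(π)·b^3/2.
Hence A² = 1/[√(π)·b^3/2].
With b = 1.10: A² = 0.8478 and A = 0.9207.

A ≈ 0.921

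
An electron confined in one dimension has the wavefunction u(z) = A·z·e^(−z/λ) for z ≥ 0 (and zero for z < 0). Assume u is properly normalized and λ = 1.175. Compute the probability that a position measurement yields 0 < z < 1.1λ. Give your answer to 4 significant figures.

The probability is P = ∫ |u|² dz over [0, 1.1λ].
Since A² = 1/(λ^3/4), this is the region integral divided by the full normalization integral.
Let t = z/λ; then A² and the length scale cancel, so P = ∫_{0}^{1.1} t^2·e^(-2·t) dt ÷ ∫_{0}^{∞} t^2·e^(-2·t) dt.
An antiderivative of t^2·e^(-2·t) is -(2·t^2 + 2·t + 1)·e^(-2·t)/4; evaluating from 0 to 1.1 gives 1/4 - 281·e^(-11/5)/200, while the full integral is 1/4.
Taking the ratio, P = 0.37729.

P ≈ 0.3773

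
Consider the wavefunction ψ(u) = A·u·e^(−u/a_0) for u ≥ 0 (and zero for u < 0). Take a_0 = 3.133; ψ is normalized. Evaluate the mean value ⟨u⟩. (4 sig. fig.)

⟨u⟩ ≈ 4.700

By definition ⟨u⟩ = ∫ u |ψ(u)|² du.
Using ∫₀^∞ uⁿ e^(−αu) du = n!/αⁿ⁺¹, since the A² factors cancel between numerator and denominator, ⟨u⟩ = 3·a_0/2.
With a_0 = 3.133, ⟨u⟩ = 4.6995.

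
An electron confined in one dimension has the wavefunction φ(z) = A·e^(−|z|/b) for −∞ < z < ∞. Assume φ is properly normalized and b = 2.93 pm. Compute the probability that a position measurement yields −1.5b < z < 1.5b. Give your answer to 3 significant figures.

|φ|² is the probability density, so P = ∫_{−1.5b}^{1.5b} |φ|² dz.
Since A² = 1/(b), this is the region integral divided by the full normalization integral.
By symmetry take twice the z ≥ 0 contribution in numerator and denominator; the 2's cancel. In terms of u = z/b (A² and the length scale cancel between numerator and denominator), P = [∫_{0}^{1.5} e^(-2·u) du] / [∫_{0}^{∞} e^(-2·u) du].
With ∫ e^(-2·u) du = -e^(-2·u)/2 + C, the region integral is 1/2 - e^(-3)/2 and the full one is 1/2.
This works out to P = 0.9502.

P ≈ 0.950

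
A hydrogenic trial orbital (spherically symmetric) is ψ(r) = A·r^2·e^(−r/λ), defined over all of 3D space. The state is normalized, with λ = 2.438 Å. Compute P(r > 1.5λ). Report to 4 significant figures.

P ≈ 0.9665

P = ∫ |ψ|² 4πr² dr over r > 1.5λ.
Normalization gives A² = 1/(45·π·λ^7/2).
Let u = r/λ; then A², 4π and the length scale all cancel, so P = ∫_{1.5}^{∞} u^6·e^(-2·u) du ÷ ∫_{0}^{∞} u^6·e^(-2·u) du.
Using ∫ u^6·e^(-2·u) du = -(4·u^6 + 12·u^5 + 30·u^4 + 60·u^3 + 90·u^2 + 90·u + 45)·e^(-2·u)/8, the numerator is ≈ 5.43651 and the denominator is 45/8.
This evaluates to P = 0.96649.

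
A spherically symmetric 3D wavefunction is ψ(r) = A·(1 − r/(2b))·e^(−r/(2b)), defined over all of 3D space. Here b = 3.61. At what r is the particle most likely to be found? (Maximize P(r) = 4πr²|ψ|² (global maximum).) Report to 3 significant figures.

Set d/dr [P(r) = 4πr²|ψ|²] = 0 and solve for r > 0.
Solving yields r = b·(√(5) + 3).
With b = 3.61, the most probable radial distance is 18.90.

r ≈ 18.9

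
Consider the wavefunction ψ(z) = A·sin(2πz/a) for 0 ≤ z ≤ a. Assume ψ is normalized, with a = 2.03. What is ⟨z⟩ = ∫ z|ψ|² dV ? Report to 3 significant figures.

⟨z⟩ = ∫ z |ψ|² dz over the full domain.
Using sin²θ = (1 − cos 2θ)/2, evaluating both integrals, ⟨z⟩ = a/2.
With a = 2.03, ⟨z⟩ = 1.015.

⟨z⟩ ≈ 1.02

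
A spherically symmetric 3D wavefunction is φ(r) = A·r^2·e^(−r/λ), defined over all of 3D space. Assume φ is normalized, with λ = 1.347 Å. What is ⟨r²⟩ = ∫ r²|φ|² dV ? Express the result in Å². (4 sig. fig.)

⟨r^2⟩ ≈ 25.40 Å^2

The expectation value is the |φ|²-weighted average of r^2: ∫ r^2|φ|² 4πr² dr.
Using ∫₀^∞ rⁿ e^(−αr) dr = n!/αⁿ⁺¹, the ratio of the moment integral to the normalization integral gives ⟨r²⟩ = 14·λ^2.
With λ = 1.347, ⟨r^2⟩ = 25.402.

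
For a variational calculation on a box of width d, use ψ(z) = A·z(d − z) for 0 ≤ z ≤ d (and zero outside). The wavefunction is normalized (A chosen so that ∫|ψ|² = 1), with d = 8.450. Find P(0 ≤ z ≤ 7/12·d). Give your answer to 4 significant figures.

The probability is P = ∫ |ψ|² dz over [0, 7/12·d].
With A² fixed by ∫|ψ|² = 1, i.e. A² = (d^5/30)^(−1), substitute and integrate.
In terms of u = z/d (A² and the length scale cancel between numerator and denominator), P = [∫_{0}^{7/12} u^2·(1 - u)^2 du] / [∫_{0}^{1} u^2·(1 - u)^2 du].
An antiderivative of u^2·(1 - u)^2 is u^3·(6·u^2 - 15·u + 10)/30; evaluating from 0 to 7/12 gives ≈ 0.0217794, while the full integral is 1/30.
Evaluating gives P = 0.65338.

P ≈ 0.6534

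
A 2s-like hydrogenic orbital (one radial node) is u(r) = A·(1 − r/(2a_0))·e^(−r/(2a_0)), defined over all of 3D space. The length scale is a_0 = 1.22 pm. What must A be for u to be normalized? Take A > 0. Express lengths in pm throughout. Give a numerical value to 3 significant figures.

A ≈ 0.148 pm^(-3/2)

Normalization requires ∫|u|² 4πr² dr = 1, integrated from 0 to ∞.
Carrying out the integral gives A² · 8·π·a_0^3.
So A² = (8·π·a_0^3)^(−1).
Substituting a_0 = 1.22 gives A² = 0.02191, so A = 0.1480.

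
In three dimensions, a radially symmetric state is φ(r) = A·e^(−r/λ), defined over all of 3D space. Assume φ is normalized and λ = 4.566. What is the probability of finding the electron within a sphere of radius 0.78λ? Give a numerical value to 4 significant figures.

Integrate the radial probability density 4πr²|φ|² over r ≤ 0.78λ.
The full normalization integral is A²·[π·λ^3] = 1, fixing A².
Substituting u = r/λ, A², 4π and the length scale all cancel in the ratio: P = ∫_{0}^{0.78} u^2·e^(-2·u) du / ∫_{0}^{∞} u^2·e^(-2·u) du.
With ∫ u^2·e^(-2·u) du = -(2·u^2 + 2·u + 1)·e^(-2·u)/4 + C, the region integral is 1/4 - 4721·e^(-39/25)/5000 and the full one is 1/4.
This evaluates to P = 0.20636.

P ≈ 0.2064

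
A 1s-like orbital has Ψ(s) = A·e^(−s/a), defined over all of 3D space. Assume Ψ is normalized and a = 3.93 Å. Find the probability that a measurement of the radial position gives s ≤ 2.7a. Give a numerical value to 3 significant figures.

With dV = 4πs²ds, the probability is ∫|Ψ|² dV over s ≤ 2.7a.
A² is fixed by ∫₀^∞ 4πs²|Ψ|² ds = 1, i.e. A² = (π·a^3)^(−1).
Let u = s/a; then A², 4π and the length scale all cancel, so P = ∫_{0}^{2.7} u^2·e^(-2·u) du ÷ ∫_{0}^{∞} u^2·e^(-2·u) du.
An antiderivative of u^2·e^(-2·u) is -(2·u^2 + 2·u + 1)·e^(-2·u)/4; evaluating from 0 to 2.7 gives 1/4 - 1049·e^(-27/5)/200, while the full integral is 1/4.
Taking the ratio yields P = 0.9052.

P ≈ 0.905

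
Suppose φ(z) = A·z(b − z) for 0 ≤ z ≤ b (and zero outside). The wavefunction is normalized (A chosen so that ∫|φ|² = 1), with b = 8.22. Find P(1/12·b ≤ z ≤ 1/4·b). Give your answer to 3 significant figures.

P = ∫_{1/12·b}^{1/4·b} |φ(z)|² dz.
Since A² = 1/(b^5/30), this is the region integral divided by the full normalization integral.
In terms of u = z/b (A² and the length scale cancel between numerator and denominator), P = [∫_{1/12}^{1/4} u^2·(1 - u)^2 du] / [∫_{0}^{1} u^2·(1 - u)^2 du].
With ∫ u^2·(1 - u)^2 du = u^3·(6·u^2 - 15·u + 10)/30 + C, the region integral is ≈ 0.0032809 and the full one is 1/30.
Taking the ratio, P = 0.09843.

P ≈ 0.0984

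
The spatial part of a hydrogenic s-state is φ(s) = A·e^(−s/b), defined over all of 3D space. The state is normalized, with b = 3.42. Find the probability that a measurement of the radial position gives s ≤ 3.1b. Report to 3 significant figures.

P ≈ 0.946

With dV = 4πs²ds, the probability is ∫|φ|² dV over s ≤ 3.1b.
Normalization gives A² = 1/(π·b^3).
Substituting u = s/b, A², 4π and the length scale all cancel in the ratio: P = ∫_{0}^{3.1} u^2·e^(-2·u) du / ∫_{0}^{∞} u^2·e^(-2·u) du.
An antiderivative of u^2·e^(-2·u) is -(2·u^2 + 2·u + 1)·e^(-2·u)/4; evaluating from 0 to 3.1 gives 1/4 - 1321·e^(-31/5)/200, while the full integral is 1/4.
The region integral divided by the full integral gives P = 0.9464.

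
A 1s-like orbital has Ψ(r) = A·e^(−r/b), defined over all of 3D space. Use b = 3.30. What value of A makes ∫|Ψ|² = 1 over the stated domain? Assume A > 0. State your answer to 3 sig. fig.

A ≈ 0.0941

The normalization condition is ∫|Ψ|² 4πr² dr = 1 from 0 to ∞.
(Spherical symmetry: dV = 4πr² dr.)
The integral (without the A² prefactor) comes out to π·b^3.
So A² = (π·b^3)^(−1).
Substituting b = 3.30 gives A² = 0.008857, so A = 0.09411.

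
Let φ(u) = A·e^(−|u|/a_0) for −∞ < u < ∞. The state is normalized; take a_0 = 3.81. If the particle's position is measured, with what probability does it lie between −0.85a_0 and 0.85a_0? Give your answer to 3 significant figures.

P ≈ 0.817

|φ|² is the probability density, so P = ∫_{−0.85a_0}^{0.85a_0} |φ|² du.
With A² fixed by ∫|φ|² = 1, i.e. A² = (a_0)^(−1), substitute and integrate.
Both integrals are even about u = 0, so only the u ≥ 0 halves are needed (the factors of 2 cancel). Substituting t = u/a_0, A² and the length scale cancel in the ratio: P = ∫_{0}^{0.85} e^(-2·t) dt / ∫_{0}^{∞} e^(-2·t) dt.
With ∫ e^(-2·t) dt = -e^(-2·t)/2 + C, the region integral is 1/2 - e^(-17/10)/2 and the full one is 1/2.
Taking the ratio, P = 0.8173.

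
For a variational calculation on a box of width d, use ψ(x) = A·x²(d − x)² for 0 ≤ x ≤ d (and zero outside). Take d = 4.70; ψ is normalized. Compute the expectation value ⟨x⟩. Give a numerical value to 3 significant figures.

⟨x⟩ ≈ 2.35

⟨x⟩ = ∫ x |ψ|² dx over the full domain.
Expanding the polynomial and integrating term by term, evaluating both integrals, ⟨x⟩ = d/2.
With d = 4.70, ⟨x⟩ = 2.350.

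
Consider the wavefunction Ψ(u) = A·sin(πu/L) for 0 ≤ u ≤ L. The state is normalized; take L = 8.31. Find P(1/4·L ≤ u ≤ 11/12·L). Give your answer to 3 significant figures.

P ≈ 0.905

P = ∫_{1/4·L}^{11/12·L} |Ψ(u)|² du.
Since A² = 1/(L/2), this is the region integral divided by the full normalization integral.
In terms of t = u/L (A² and the length scale cancel between numerator and denominator), P = [∫_{1/4}^{11/12} sin(π·t)^2 dt] / [∫_{0}^{1} sin(π·t)^2 dt].
An antiderivative of sin(π·t)^2 is t/2 - sin(2·π·t)/(4·π); evaluating from 1/4 to 11/12 gives 3/(8·π) + 1/3, while the full integral is 1/2.
Taking the ratio, P = (9 + 8·π)/(12·π).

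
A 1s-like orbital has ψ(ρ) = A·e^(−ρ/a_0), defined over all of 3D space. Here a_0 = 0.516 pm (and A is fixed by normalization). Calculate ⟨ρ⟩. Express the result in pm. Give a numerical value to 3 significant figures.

⟨ρ⟩ ≈ 0.774 pm

By definition ⟨ρ⟩ = ∫ ρ |ψ(ρ)|² 4πρ² dρ.
The ratio of the moment integral to the normalization integral gives ⟨ρ⟩ = 3·a_0/2.
With a_0 = 0.516, ⟨ρ⟩ = 0.7740.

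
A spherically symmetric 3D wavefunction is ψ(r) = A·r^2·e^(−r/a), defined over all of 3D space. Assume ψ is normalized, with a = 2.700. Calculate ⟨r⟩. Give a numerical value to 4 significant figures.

⟨r⟩ = ∫ r |ψ|² 4πr² dr over the full domain.
Since the A² factors cancel between numerator and denominator, ⟨r⟩ = 7·a/2.
Putting a = 2.700 gives 9.4500.

⟨r⟩ ≈ 9.450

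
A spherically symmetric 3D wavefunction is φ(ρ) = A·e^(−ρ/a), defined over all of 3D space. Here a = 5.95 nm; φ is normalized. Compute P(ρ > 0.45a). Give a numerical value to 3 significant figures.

P ≈ 0.937

P = ∫ |φ|² 4πρ² dρ over ρ > 0.45a.
A² is fixed by ∫₀^∞ 4πρ²|φ|² dρ = 1, i.e. A² = (π·a^3)^(−1).
Let u = ρ/a; then A², 4π and the length scale all cancel, so P = ∫_{0.45}^{∞} u^2·e^(-2·u) du ÷ ∫_{0}^{∞} u^2·e^(-2·u) du.
With ∫ u^2·e^(-2·u) du = -(2·u^2 + 2·u + 1)·e^(-2·u)/4 + C, the region integral is 461·e^(-9/10)/800 and the full one is 1/4.
Taking the ratio yields P = 0.9371.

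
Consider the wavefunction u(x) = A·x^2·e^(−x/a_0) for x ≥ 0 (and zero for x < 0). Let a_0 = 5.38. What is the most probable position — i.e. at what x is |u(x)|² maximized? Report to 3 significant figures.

x ≈ 10.8

Differentiate |u(x)|² with respect to x and set to zero.
This gives x = 2·a_0.
With a_0 = 5.38, the most probable position is 10.76.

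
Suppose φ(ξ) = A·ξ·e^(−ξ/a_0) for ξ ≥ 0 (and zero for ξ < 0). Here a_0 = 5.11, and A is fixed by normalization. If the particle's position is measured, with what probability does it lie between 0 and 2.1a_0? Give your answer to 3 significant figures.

|φ|² is the probability density, so P = ∫_{0}^{2.1a_0} |φ|² dξ.
Since A² = 1/(a_0^3/4), this is the region integral divided by the full normalization integral.
Let u = ξ/a_0; then A² and the length scale cancel, so P = ∫_{0}^{2.1} u^2·e^(-2·u) du ÷ ∫_{0}^{∞} u^2·e^(-2·u) du.
With ∫ u^2·e^(-2·u) du = -(2·u^2 + 2·u + 1)·e^(-2·u)/4 + C, the region integral is 1/4 - 701·e^(-21/5)/200 and the full one is 1/4.
The result is P = 0.7898.

P ≈ 0.790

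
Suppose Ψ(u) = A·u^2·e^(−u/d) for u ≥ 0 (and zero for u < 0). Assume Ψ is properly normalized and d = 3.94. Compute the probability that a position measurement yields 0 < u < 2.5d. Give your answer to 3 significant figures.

P ≈ 0.560

P = ∫_{0}^{2.5d} |Ψ(u)|² du.
The normalization integral ∫|Ψ|²du over the whole domain equals 3·d^5/4·A², and A² cancels in the ratio.
Substituting t = u/d, A² and the length scale cancel in the ratio: P = ∫_{0}^{2.5} t^4·e^(-2·t) dt / ∫_{0}^{∞} t^4·e^(-2·t) dt.
Using ∫ t^4·e^(-2·t) dt = -(t^4/2 + t^3 + 3·t^2/2 + 3·t/2 + 3/4)·e^(-2·t), the numerator is 3/4 - 1569·e^(-5)/32 and the denominator is 3/4.
This works out to P = 0.5595.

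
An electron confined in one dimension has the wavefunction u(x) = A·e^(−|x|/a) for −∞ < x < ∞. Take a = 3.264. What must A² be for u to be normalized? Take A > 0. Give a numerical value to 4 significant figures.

We need A² ∫|f|² dx = 1, taking the integral from −∞ to ∞.
Recall ∫₀^∞ x^m e^(−x/β) dx = m!·β^(m+1), ∫|u|² dx = A²·(a).
Plugging in a = 3.264 yields A = 0.55351.

A^2 ≈ 0.3064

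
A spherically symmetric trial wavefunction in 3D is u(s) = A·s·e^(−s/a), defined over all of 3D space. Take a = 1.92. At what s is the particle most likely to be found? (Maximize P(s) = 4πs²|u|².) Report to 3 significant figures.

Differentiate P(s) = 4πs²|u|² with respect to s and set to zero.
Solving yields s = 2·a.
With a = 1.92, the most probable radial distance is 3.840.

s ≈ 3.84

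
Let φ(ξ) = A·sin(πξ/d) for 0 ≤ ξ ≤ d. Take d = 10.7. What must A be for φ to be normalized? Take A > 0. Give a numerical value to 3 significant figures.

Require ∫ |φ|² dξ = 1 over the whole domain.
With ∫₀^d sin²(nπξ/d) dξ = d/2, ∫|φ|² dξ = A²·(d/2).
With d = 10.7: A² = 0.1869 and A = 0.4323.

A ≈ 0.432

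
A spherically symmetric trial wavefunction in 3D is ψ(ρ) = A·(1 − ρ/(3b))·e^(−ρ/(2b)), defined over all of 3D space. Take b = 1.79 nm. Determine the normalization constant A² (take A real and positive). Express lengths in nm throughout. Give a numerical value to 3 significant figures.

Normalization requires ∫|ψ|² 4πρ² dρ = 1, integrated from 0 to ∞.
In 3D with spherical symmetry the volume element is 4πρ² dρ.
With ∫₀^∞ ρ^4 e^(−αρ) dρ = 4!/α^5, the integral (without the A² prefactor) comes out to 8·π·b^3/3.
Hence A² = 1/[8·π·b^3/3].
With b = 1.79: A² = 0.02081 and A = 0.1443.

A^2 ≈ 0.0208 nm^(-3)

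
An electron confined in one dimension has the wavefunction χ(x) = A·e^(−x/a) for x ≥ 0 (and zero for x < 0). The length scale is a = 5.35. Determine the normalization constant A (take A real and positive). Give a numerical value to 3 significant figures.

A ≈ 0.611

We need A² ∫|f|² dx = 1, taking the integral from 0 to ∞.
With χ = A·e^(−x/a), the integral evaluates to A²·[a/2].
With a = 5.35: A² = 0.3738 and A = 0.6114.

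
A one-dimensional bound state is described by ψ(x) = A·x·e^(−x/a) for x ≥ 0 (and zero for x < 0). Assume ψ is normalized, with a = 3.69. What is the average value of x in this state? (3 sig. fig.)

⟨x⟩ ≈ 5.54

The expectation value is the |ψ|²-weighted average of x: ∫ x|ψ|² dx.
Evaluating both integrals, ⟨x⟩ = 3·a/2.
With a = 3.69, ⟨x⟩ = 5.535.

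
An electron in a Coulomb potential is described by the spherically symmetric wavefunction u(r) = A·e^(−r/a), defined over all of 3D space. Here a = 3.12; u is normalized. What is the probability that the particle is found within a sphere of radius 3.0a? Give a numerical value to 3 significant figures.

P ≈ 0.938

With dV = 4πr²dr, the probability is ∫|u|² dV over r ≤ 3.0a.
The full normalization integral is A²·[π·a^3] = 1, fixing A².
Let t = r/a; then A², 4π and the length scale all cancel, so P = ∫_{0}^{3.0} t^2·e^(-2·t) dt ÷ ∫_{0}^{∞} t^2·e^(-2·t) dt.
An antiderivative of t^2·e^(-2·t) is -(2·t^2 + 2·t + 1)·e^(-2·t)/4; evaluating from 0 to 3.0 gives 1/4 - 25·e^(-6)/4, while the full integral is 1/4.
Taking the ratio yields P = 0.9380.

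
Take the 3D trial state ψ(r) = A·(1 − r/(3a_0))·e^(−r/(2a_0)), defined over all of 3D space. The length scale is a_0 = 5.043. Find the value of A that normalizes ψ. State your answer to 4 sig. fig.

The normalization condition is ∫|ψ|² 4πr² dr = 1 from 0 to ∞.
Carrying out the integral gives A² · 8·π·a_0^3/3.
Hence A² = 1/[8·π·a_0^3/3].
With a_0 = 5.043: A² = 0.00093071 and A = 0.030508.

A ≈ 0.03051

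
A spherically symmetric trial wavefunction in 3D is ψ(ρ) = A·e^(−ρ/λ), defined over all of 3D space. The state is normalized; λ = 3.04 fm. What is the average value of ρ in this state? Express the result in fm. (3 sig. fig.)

The expectation value is the |ψ|²-weighted average of ρ: ∫ ρ|ψ|² 4πρ² dρ.
The ratio of the moment integral to the normalization integral gives ⟨ρ⟩ = 3·λ/2.
With λ = 3.04, ⟨ρ⟩ = 4.560.

⟨ρ⟩ ≈ 4.56 fm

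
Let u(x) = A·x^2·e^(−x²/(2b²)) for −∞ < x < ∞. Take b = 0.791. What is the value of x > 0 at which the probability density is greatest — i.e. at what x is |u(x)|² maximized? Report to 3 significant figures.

x ≈ 1.12

Set d/dx [|u(x)|²] = 0 and solve for x > 0.
This gives x = √(2)·b.
With b = 0.791, the value of x > 0 at which the probability density is greatest is 1.119.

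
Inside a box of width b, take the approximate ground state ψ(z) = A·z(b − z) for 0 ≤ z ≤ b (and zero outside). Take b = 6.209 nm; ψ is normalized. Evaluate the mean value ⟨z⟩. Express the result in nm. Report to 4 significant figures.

⟨z⟩ ≈ 3.105 nm

The expectation value is the |ψ|²-weighted average of z: ∫ z|ψ|² dz.
Since the A² factors cancel between numerator and denominator, ⟨z⟩ = b/2.
With b = 6.209, ⟨z⟩ = 3.1045.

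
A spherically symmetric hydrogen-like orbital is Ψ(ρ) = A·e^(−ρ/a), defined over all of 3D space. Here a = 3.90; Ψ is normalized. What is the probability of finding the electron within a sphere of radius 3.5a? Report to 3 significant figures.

P = ∫ |Ψ|² 4πρ² dρ over ρ ≤ 3.5a.
A² is fixed by ∫₀^∞ 4πρ²|Ψ|² dρ = 1, i.e. A² = (π·a^3)^(−1).
Let u = ρ/a; then A², 4π and the length scale all cancel, so P = ∫_{0}^{3.5} u^2·e^(-2·u) du ÷ ∫_{0}^{∞} u^2·e^(-2·u) du.
With ∫ u^2·e^(-2·u) du = -(2·u^2 + 2·u + 1)·e^(-2·u)/4 + C, the region integral is 1/4 - 65·e^(-7)/8 and the full one is 1/4.
Taking the ratio yields P = 0.9704.

P ≈ 0.970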